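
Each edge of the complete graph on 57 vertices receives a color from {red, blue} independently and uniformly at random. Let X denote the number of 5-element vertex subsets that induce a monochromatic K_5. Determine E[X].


Let X = Σ_S X_S over the C(57, 5) = 4187106 subsets S of size 5, where X_S = 1 if the K_5 on S is monochromatic.
For a fixed S, the K_5 on S has C(5, 2) = 10 edges. P[all 10 edges red] = (1/2)^10, and likewise for blue, so P[monochromatic] = 2·(1/2)^10 = 2^{1 − 10} = 1/512.
By linearity: E[X] = C(57, 5) · 2^{1 − 10} = 4187106 · 1/512 = 2093553/256.
Numerically: E[X] ≈ 8177.941406.

E[X] = C(57,5)·2^(1−C(5,2)) = 2093553/256 ≈ 8177.941406.


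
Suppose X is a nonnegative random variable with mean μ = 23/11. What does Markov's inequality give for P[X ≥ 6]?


μ = E[X] = 23/11, a = 6.
Markov: P[X ≥ 6] ≤ μ/a = (23/11)/6 = 23/66.
Numerically: ≈ 0.3485.
(Since a = 6 > μ = 2.0909, the bound 23/66 is < 1 and informative.)

P[X ≥ 6] ≤ 23/66 ≈ 0.3485.


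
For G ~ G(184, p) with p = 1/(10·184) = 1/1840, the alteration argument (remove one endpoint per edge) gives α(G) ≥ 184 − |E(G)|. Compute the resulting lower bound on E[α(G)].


E[|E(G)|] = C(184, 2)·p = 16836 · (1/1840) = 183/20.
E[α(G)] ≥ n − E[|E(G)|] = 184 − 183/20 = 3497/20.
Numerically: ≈ 174.850000.
(This is only a lower bound; the true E[α(G)] may be larger.)

E[α(G)] ≥ 3497/20 ≈ 174.850000.


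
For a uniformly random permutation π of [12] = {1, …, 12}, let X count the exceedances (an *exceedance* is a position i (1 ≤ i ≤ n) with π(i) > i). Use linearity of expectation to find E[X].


Write X = Σ_{i=1}^{12} X_i, where X_i = 1_{π(i) > i}.
For each fixed i, π(i) is uniform over {1, …, 12} (marginal of a uniform permutation), so P[π(i) > i] = (n − i)/n. Summing: Σ_{i=1}^{12} (n − i)/n = (0 + 1 + … + 11)/12 = 12(12 − 1)/(2·12) = (12 − 1)/2.
Hence E[X] = Σ_{i=1}^{12} (12 − i)/12 = 11/2 ≈ 5.5000.

E[X] = 11/2 = 5.5000.


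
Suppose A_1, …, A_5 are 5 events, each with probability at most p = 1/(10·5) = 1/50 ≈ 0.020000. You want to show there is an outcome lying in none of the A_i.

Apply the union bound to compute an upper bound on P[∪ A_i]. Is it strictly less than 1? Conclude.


Union bound: P[∪_{i=1}^{5} A_i] ≤ Σ_i P[A_i] ≤ 5·p = 5·(1/50) = 1/10.
Numerically: 1/10 ≈ 0.100000.
Is 1/10 < 1? YES.
Since P[∪ A_i] ≤ 1/10 < 1, the complement has P[∩ A_i^c] ≥ 1 − 1/10 = 9/10 > 0, so some outcome avoids every A_i.

5·p = 1/10 ≈ 0.100000; existence CERTIFIED by the union bound.


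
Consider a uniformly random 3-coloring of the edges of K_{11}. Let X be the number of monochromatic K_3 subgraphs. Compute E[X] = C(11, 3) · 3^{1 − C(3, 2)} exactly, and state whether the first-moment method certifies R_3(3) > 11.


E[X] = C(11, 3) · 3^{1 − 3} = 165 · 3^{−2} = 165/9.
As a reduced fraction: E[X] = 55/3 ≈ 18.333.
Is E[X] < 1? NO.
Since E[X] ≥ 1, the first-moment bound is inconclusive at n = 11; it does NOT by itself certify R_3(3) > 11.

E[X] = 55/3 ≈ 18.333; E[X] ≥ 1; first-moment method inconclusive here.


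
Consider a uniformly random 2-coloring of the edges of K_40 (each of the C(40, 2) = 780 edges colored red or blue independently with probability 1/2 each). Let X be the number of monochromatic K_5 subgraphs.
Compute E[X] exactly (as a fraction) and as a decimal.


Let X = Σ_S X_S over the C(40, 5) = 658008 subsets S of size 5, where X_S = 1 if the K_5 on S is monochromatic.
For a fixed S, the K_5 on S has C(5, 2) = 10 edges. P[all 10 edges red] = (1/2)^10, and likewise for blue, so P[monochromatic] = 2·(1/2)^10 = 2^{1 − 10} = 1/512.
By linearity of expectation: E[X] = C(40, 5) · 2^{1 − 10} = 658008 · 1/512 = 82251/64.
Numerically: E[X] ≈ 1285.1719.

E[X] = C(40,5)·2^(1−C(5,2)) = 82251/64 ≈ 1285.1719.


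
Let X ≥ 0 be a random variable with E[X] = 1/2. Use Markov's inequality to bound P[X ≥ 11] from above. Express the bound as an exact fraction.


μ = E[X] = 1/2, a = 11.
Markov: P[X ≥ 11] ≤ μ/a = (1/2)/11 = 1/22.
Numerically: ≈ 0.045.
(Since a = 11 > μ = 0.500, the bound 1/22 is < 1 and informative.)

P[X ≥ 11] ≤ 1/22 ≈ 0.045.


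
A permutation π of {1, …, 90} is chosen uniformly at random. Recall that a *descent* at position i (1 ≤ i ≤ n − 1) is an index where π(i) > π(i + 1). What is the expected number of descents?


Write X = Σ X_I over i = 1, …, 89, with X_I the indicator of one descent.
There are 89 indicators.
For each fixed i, the pair (π(i), π(i+1)) is a uniformly random ordered pair of distinct values from {1, …, 90}; by symmetry P[π(i) > π(i+1)] = 1/2.
By linearity: E[X] = 89 · (1/2) = (90 − 1) · (1/2) = 89/2 ≈ 44.500.

E[X] = 89/2 = 44.500.


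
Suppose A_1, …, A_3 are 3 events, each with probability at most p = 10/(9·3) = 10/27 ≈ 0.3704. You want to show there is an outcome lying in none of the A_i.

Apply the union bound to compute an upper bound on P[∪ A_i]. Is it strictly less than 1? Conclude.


Union bound: P[∪_{i=1}^{3} A_i] ≤ Σ_i P[A_i] ≤ 3·p = 3·(10/27) = 10/9.
Numerically: 10/9 ≈ 1.1111.
Is 10/9 < 1? NO.
Since the bound 10/9 is ≥ 1, the union bound is uninformative here; it does NOT by itself certify existence.

3·p = 10/9 ≈ 1.1111; existence NOT certified by the union bound.


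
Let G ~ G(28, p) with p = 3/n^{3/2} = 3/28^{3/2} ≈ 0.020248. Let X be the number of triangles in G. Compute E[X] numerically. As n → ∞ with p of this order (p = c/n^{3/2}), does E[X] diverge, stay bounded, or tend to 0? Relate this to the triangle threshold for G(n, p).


Number of potential triangles: C(28, 3) = 3276.
Each occurs with probability p³ ≈ (0.020248)³ ≈ 8.3014245e-06.
By linearity: E[X] = C(28, 3)·p³ ≈ 3276 · 8.3014245e-06 ≈ 0.02720.
Since α = 3/2 > 1, p = c/n^{3/2} = o(1/n) is below the triangle threshold p ~ 1/n. Asymptotically E[X] ~ (c³/6)·n^{3(1−α)} = (3³/6)·n^{-1.5} → 0, so by Markov's inequality G has no triangles w.h.p.

E[X] ≈ 0.02720; in regime p = Θ(1/n^{3/2}) E[X] tends to 0 (below the triangle threshold p ~ 1/n).


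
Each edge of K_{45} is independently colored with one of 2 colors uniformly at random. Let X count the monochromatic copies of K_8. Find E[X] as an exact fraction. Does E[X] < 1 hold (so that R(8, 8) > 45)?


E[X] = C(45, 8) · 2^{1 − 28} = 215553195 · 2^{−27} = 215553195/134217728.
As a reduced fraction: E[X] = 215553195/134217728 ≈ 1.605996.
Is E[X] < 1? NO.
Since E[X] ≥ 1, the first-moment bound is inconclusive at n = 45; it does NOT by itself certify R(8, 8) > 45.

E[X] = 215553195/134217728 ≈ 1.605996; E[X] ≥ 1; first-moment method inconclusive here.


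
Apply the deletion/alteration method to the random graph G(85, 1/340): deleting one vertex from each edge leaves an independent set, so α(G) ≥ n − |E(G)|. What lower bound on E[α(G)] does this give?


E[|E(G)|] = C(85, 2)·p = 3570 · (1/340) = 21/2.
E[α(G)] ≥ n − E[|E(G)|] = 85 − 21/2 = 149/2.
Numerically: ≈ 74.500000.
(This is only a lower bound; the true E[α(G)] may be larger.)

E[α(G)] ≥ 149/2 ≈ 74.500000.


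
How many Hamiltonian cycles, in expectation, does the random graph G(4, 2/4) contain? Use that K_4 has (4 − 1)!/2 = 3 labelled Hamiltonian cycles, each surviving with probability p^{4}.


K_4 has (4 − 1)!/2 = 3 labelled Hamiltonian cycles.
For each such Hamiltonian cycle H, let X_H = 1 if all 4 edges of H are present in G. Then P[X_H = 1] = p^{4} = (1/2)^{4} = 1/16.
Summing the indicators: E[X] = Σ_H E[X_H] = 3 · p^{4} = 3 · 1/16 = 3/16.
Numerically: E[X] ≈ 0.1875.

E[X] = 3 · (1/2)^{4} = 3/16 ≈ 0.1875.


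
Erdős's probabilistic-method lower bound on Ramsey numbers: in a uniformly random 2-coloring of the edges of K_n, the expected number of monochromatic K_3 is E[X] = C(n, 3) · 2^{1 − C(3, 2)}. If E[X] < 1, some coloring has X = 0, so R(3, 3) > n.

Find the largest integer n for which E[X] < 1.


We need C(n, 3) · 2^{1 − 3} < 1, i.e. C(n, 3) < 2^{3 − 1} = 4.
Check values of n near the boundary:
  n = 3: C(3, 3) = 1; 1 < 4? YES
  n = 4: C(4, 3) = 4; 4 < 4? NO
  n = 5: C(5, 3) = 10; 10 < 4? NO
  n = 6: C(6, 3) = 20; 20 < 4? NO
The largest n with C(n, 3) < 4 is n = 3 (where E[X] = 1/4 ≈ 0.25000). Hence R(3, 3) > 3, i.e. R(3, 3) ≥ 4.

Largest n = 3; hence R(3, 3) > 3.


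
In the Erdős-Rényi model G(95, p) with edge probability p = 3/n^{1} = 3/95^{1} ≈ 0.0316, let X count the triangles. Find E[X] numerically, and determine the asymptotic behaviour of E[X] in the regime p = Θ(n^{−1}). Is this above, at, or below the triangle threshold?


Number of potential triangles: C(95, 3) = 138415.
Each occurs with probability p³ ≈ (0.0316)³ ≈ 3.14915e-05.
By linearity: E[X] = C(95, 3)·p³ ≈ 138415 · 3.14915e-05 ≈ 4.359.
Here α = 1, so p = 3/n is exactly at the triangle threshold p ~ 1/n. Asymptotically E[X] → c³/6 = 3³/6 = 9/2 ≈ 4.500, a bounded constant. In this regime the triangle count is asymptotically Poisson(c³/6).

E[X] ≈ 4.359; in regime p = Θ(1/n^{1}) E[X] stays bounded (at the triangle threshold p ~ 1/n).


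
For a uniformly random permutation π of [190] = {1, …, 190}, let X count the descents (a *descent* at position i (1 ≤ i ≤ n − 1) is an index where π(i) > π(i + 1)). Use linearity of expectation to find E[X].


Write X = Σ X_I over i = 1, …, 189, with X_I the indicator of one descent.
There are 189 indicators.
For each fixed i, the pair (π(i), π(i+1)) is a uniformly random ordered pair of distinct values from {1, …, 190}; by symmetry P[π(i) > π(i+1)] = 1/2.
By linearity: E[X] = 189 · (1/2) = (190 − 1) · (1/2) = 189/2 ≈ 94.50000.

E[X] = 189/2 = 94.50000.


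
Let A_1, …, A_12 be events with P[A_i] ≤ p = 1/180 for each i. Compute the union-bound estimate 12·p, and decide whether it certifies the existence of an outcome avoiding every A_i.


Union bound: P[∪_{i=1}^{12} A_i] ≤ Σ_i P[A_i] ≤ 12·p = 12·(1/180) = 1/15.
Numerically: 1/15 ≈ 0.0666667.
Is 1/15 < 1? YES.
Since P[∪ A_i] ≤ 1/15 < 1, the complement has P[∩ A_i^c] ≥ 1 − 1/15 = 14/15 > 0, so some outcome avoids every A_i.

12·p = 1/15 ≈ 0.0666667; existence CERTIFIED by the union bound.


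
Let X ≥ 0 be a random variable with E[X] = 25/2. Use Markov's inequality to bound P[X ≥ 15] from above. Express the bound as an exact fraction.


μ = E[X] = 25/2, a = 15.
Markov: P[X ≥ 15] ≤ μ/a = (25/2)/15 = 5/6.
Numerically: ≈ 0.833.
(Since a = 15 > μ = 12.500, the bound 5/6 is < 1 and informative.)

P[X ≥ 15] ≤ 5/6 ≈ 0.833.


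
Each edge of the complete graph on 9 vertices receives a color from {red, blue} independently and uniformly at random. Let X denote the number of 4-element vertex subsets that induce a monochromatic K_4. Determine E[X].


Let X = Σ_S X_S over the C(9, 4) = 126 subsets S of size 4, where X_S = 1 if the K_4 on S is monochromatic.
For a fixed S, the K_4 on S has C(4, 2) = 6 edges. P[all 6 edges red] = (1/2)^6, and likewise for blue, so P[monochromatic] = 2·(1/2)^6 = 2^{1 − 6} = 1/32.
By linearity of expectation: E[X] = C(9, 4) · 2^{1 − 6} = 126 · 1/32 = 63/16.
Numerically: E[X] ≈ 3.937500.

E[X] = C(9,4)·2^(1−C(4,2)) = 63/16 ≈ 3.937500.


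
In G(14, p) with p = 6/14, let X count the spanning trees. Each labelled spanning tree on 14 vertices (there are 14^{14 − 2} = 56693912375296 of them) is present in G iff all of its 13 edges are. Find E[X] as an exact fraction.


K_14 has 14^{14 − 2} = 56693912375296 labelled spanning trees.
For each such spanning tree H, let X_H = 1 if all 13 edges of H are present in G. Then P[X_H = 1] = p^{13} = (3/7)^{13} = 1594323/96889010407.
By linearity: E[X] = Σ_H E[X_H] = 56693912375296 · p^{13} = 56693912375296 · 1594323/96889010407 = 6530347008/7.
Numerically: E[X] ≈ 9.329e+08.

E[X] = 56693912375296 · (3/7)^{13} = 6530347008/7 ≈ 9.329e+08.


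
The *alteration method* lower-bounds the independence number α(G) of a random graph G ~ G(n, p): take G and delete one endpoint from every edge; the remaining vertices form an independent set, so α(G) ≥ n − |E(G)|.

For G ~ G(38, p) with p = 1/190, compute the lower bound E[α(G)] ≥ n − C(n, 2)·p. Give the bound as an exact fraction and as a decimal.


E[|E(G)|] = C(38, 2)·p = 703 · (1/190) = 37/10.
E[α(G)] ≥ n − E[|E(G)|] = 38 − 37/10 = 343/10.
Numerically: ≈ 34.30000.
(This is only a lower bound; the true E[α(G)] may be larger.)

E[α(G)] ≥ 343/10 ≈ 34.30000.


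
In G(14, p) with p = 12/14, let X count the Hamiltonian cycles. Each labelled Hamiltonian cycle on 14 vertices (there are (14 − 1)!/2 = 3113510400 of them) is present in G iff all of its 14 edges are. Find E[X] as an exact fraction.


K_14 has (14 − 1)!/2 = 3113510400 labelled Hamiltonian cycles.
For each such Hamiltonian cycle H, let X_H = 1 if all 14 edges of H are present in G. Then P[X_H = 1] = p^{14} = (6/7)^{14} = 78364164096/678223072849.
By linearity: E[X] = Σ_H E[X_H] = 3113510400 · p^{14} = 3113510400 · 78364164096/678223072849 = 34855377128600371200/96889010407.
Numerically: E[X] ≈ 3.597e+08.

E[X] = 3113510400 · (6/7)^{14} = 34855377128600371200/96889010407 ≈ 3.597e+08.


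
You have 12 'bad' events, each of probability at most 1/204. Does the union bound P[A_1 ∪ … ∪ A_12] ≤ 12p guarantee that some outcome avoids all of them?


Union bound: P[∪_{i=1}^{12} A_i] ≤ Σ_i P[A_i] ≤ 12·p = 12·(1/204) = 1/17.
Numerically: 1/17 ≈ 0.058824.
Is 1/17 < 1? YES.
Since P[∪ A_i] ≤ 1/17 < 1, the complement has P[∩ A_i^c] ≥ 1 − 1/17 = 16/17 > 0, so some outcome avoids every A_i.

12·p = 1/17 ≈ 0.058824; existence CERTIFIED by the union bound.


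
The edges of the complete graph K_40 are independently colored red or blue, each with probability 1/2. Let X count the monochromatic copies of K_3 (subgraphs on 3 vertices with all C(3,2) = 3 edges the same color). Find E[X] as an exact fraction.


Let X = Σ_S X_S over the C(40, 3) = 9880 subsets S of size 3, where X_S = 1 if the K_3 on S is monochromatic.
For a fixed S, the K_3 on S has C(3, 2) = 3 edges. P[all 3 edges red] = (1/2)^3, and likewise for blue, so P[monochromatic] = 2·(1/2)^3 = 2^{1 − 3} = 1/4.
By linearity of expectation: E[X] = C(40, 3) · 2^{1 − 3} = 9880 · 1/4 = 2470.
Numerically: E[X] ≈ 2470.000000.

E[X] = C(40,3)·2^(1−C(3,2)) = 2470 ≈ 2470.000000.


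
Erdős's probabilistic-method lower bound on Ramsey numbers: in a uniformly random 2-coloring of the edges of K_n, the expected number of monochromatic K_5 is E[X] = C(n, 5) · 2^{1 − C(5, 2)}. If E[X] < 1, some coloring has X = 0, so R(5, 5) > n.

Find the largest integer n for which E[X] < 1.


We need C(n, 5) · 2^{1 − 10} < 1, i.e. C(n, 5) < 2^{10 − 1} = 512.
Check values of n near the boundary:
  n = 7: C(7, 5) = 21; 21 < 512? YES
  n = 8: C(8, 5) = 56; 56 < 512? YES
  n = 9: C(9, 5) = 126; 126 < 512? YES
  n = 10: C(10, 5) = 252; 252 < 512? YES
  n = 11: C(11, 5) = 462; 462 < 512? YES
  n = 12: C(12, 5) = 792; 792 < 512? NO
The largest n with C(n, 5) < 512 is n = 11 (where E[X] = 231/256 ≈ 0.9023438). Hence R(5, 5) > 11, i.e. R(5, 5) ≥ 12.

Largest n = 11; hence R(5, 5) > 11.


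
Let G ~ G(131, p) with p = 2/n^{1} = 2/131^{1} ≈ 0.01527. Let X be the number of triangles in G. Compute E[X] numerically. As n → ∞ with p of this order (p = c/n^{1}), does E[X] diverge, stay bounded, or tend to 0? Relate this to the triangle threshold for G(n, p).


Number of potential triangles: C(131, 3) = 366145.
Each occurs with probability p³ ≈ (0.01527)³ ≈ 3.558575e-06.
By linearity: E[X] = C(131, 3)·p³ ≈ 366145 · 3.558575e-06 ≈ 1.3030.
Here α = 1, so p = 2/n is exactly at the triangle threshold p ~ 1/n. Asymptotically E[X] → c³/6 = 2³/6 = 4/3 ≈ 1.3333, a bounded constant. In this regime the triangle count is asymptotically Poisson(c³/6).

E[X] ≈ 1.3030; in regime p = Θ(1/n^{1}) E[X] stays bounded (at the triangle threshold p ~ 1/n).


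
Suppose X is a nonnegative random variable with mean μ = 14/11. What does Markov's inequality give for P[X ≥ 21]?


μ = E[X] = 14/11, a = 21.
Markov: P[X ≥ 21] ≤ μ/a = (14/11)/21 = 2/33.
Numerically: ≈ 0.0606.
(Since a = 21 > μ = 1.2727, the bound 2/33 is < 1 and informative.)

P[X ≥ 21] ≤ 2/33 ≈ 0.0606.


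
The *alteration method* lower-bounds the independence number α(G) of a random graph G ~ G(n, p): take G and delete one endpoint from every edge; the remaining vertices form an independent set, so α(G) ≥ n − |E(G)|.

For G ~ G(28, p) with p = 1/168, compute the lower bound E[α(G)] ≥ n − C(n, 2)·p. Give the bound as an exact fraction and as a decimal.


E[|E(G)|] = C(28, 2)·p = 378 · (1/168) = 9/4.
E[α(G)] ≥ n − E[|E(G)|] = 28 − 9/4 = 103/4.
Numerically: ≈ 25.750000.
(This is only a lower bound; the true E[α(G)] may be larger.)

E[α(G)] ≥ 103/4 ≈ 25.750000.


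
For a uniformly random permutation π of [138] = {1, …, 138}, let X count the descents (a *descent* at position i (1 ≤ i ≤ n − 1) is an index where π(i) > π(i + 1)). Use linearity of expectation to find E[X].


Write X = Σ X_I over i = 1, …, 137, with X_I the indicator of one descent.
There are 137 indicators.
For each fixed i, the pair (π(i), π(i+1)) is a uniformly random ordered pair of distinct values from {1, …, 138}; by symmetry P[π(i) > π(i+1)] = 1/2.
By linearity: E[X] = 137 · (1/2) = (138 − 1) · (1/2) = 137/2 ≈ 68.50000.

E[X] = 137/2 = 68.50000.


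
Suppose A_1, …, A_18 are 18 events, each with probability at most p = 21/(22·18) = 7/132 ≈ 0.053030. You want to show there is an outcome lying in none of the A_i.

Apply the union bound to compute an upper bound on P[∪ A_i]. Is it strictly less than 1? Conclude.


Union bound: P[∪_{i=1}^{18} A_i] ≤ Σ_i P[A_i] ≤ 18·p = 18·(7/132) = 21/22.
Numerically: 21/22 ≈ 0.954545.
Is 21/22 < 1? YES.
Since P[∪ A_i] ≤ 21/22 < 1, the complement has P[∩ A_i^c] ≥ 1 − 21/22 = 1/22 > 0, so some outcome avoids every A_i.

18·p = 21/22 ≈ 0.954545; existence CERTIFIED by the union bound.


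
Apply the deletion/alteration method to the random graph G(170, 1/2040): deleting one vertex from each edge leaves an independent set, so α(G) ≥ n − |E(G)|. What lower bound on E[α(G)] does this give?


E[|E(G)|] = C(170, 2)·p = 14365 · (1/2040) = 169/24.
E[α(G)] ≥ n − E[|E(G)|] = 170 − 169/24 = 3911/24.
Numerically: ≈ 162.95833.
(This is only a lower bound; the true E[α(G)] may be larger.)

E[α(G)] ≥ 3911/24 ≈ 162.95833.


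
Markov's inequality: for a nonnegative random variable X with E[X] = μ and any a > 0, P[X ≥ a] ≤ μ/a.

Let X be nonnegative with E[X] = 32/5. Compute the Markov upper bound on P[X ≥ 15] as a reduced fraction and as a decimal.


μ = E[X] = 32/5, a = 15.
Markov: P[X ≥ 15] ≤ μ/a = (32/5)/15 = 32/75.
Numerically: ≈ 0.426667.
(Since a = 15 > μ = 6.400000, the bound 32/75 is < 1 and informative.)

P[X ≥ 15] ≤ 32/75 ≈ 0.426667.


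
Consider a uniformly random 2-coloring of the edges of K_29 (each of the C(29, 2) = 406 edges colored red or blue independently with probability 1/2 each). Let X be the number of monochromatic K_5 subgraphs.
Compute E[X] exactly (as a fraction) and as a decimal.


Let X = Σ_S X_S over the C(29, 5) = 118755 subsets S of size 5, where X_S = 1 if the K_5 on S is monochromatic.
For a fixed S, the K_5 on S has C(5, 2) = 10 edges. P[all 10 edges red] = (1/2)^10, and likewise for blue, so P[monochromatic] = 2·(1/2)^10 = 2^{1 − 10} = 1/512.
Summing: E[X] = C(29, 5) · 2^{1 − 10} = 118755 · 1/512 = 118755/512.
Numerically: E[X] ≈ 231.94336.

E[X] = C(29,5)·2^(1−C(5,2)) = 118755/512 ≈ 231.94336.


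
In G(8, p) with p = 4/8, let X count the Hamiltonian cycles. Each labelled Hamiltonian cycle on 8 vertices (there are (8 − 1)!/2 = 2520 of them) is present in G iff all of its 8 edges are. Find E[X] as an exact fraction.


K_8 has (8 − 1)!/2 = 2520 labelled Hamiltonian cycles.
For each such Hamiltonian cycle H, let X_H = 1 if all 8 edges of H are present in G. Then P[X_H = 1] = p^{8} = (1/2)^{8} = 1/256.
Summing the indicators: E[X] = Σ_H E[X_H] = 2520 · p^{8} = 2520 · 1/256 = 315/32.
Numerically: E[X] ≈ 9.844.

E[X] = 2520 · (1/2)^{8} = 315/32 ≈ 9.844.


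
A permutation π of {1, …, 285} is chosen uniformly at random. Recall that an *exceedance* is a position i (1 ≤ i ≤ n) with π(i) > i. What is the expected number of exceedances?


Write X = Σ_{i=1}^{285} X_i, where X_i = 1_{π(i) > i}.
For each fixed i, π(i) is uniform over {1, …, 285} (marginal of a uniform permutation), so P[π(i) > i] = (n − i)/n. Summing: Σ_{i=1}^{285} (n − i)/n = (0 + 1 + … + 284)/285 = 285(285 − 1)/(2·285) = (285 − 1)/2.
Hence E[X] = Σ_{i=1}^{285} (285 − i)/285 = 142 ≈ 142.000000.

E[X] = 142 = 142.000000.


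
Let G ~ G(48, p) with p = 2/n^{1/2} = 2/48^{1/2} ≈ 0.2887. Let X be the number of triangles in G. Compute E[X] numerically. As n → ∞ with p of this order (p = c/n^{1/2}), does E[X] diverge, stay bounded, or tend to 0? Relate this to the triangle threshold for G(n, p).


Number of potential triangles: C(48, 3) = 17296.
Each occurs with probability p³ ≈ (0.2887)³ ≈ 2.405626e-02.
By linearity: E[X] = C(48, 3)·p³ ≈ 17296 · 2.405626e-02 ≈ 416.0771.
Since α = 1/2 < 1, p = c/n^{1/2} ≫ 1/n is above the triangle threshold p ~ 1/n. Asymptotically E[X] ~ (c³/6)·n^{3(1−α)} = (2³/6)·n^{1.5} → ∞; triangles are abundant w.h.p.

E[X] ≈ 416.0771; in regime p = Θ(1/n^{1/2}) E[X] diverges (above the triangle threshold p ~ 1/n).


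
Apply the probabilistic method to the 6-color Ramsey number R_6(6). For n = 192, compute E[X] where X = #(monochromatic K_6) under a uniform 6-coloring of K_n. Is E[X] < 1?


E[X] = C(192, 6) · 6^{1 − 15} = 64300886496 · 6^{−14} = 64300886496/78364164096.
As a reduced fraction: E[X] = 223266967/272097792 ≈ 0.820539.
Is E[X] < 1? YES.
Since E[X] < 1, there exists a 6-coloring of K_{192} with no monochromatic K_6; hence R_6(6) > 192.

E[X] = 223266967/272097792 ≈ 0.820539; E[X] < 1, so R_6(6) > 192.


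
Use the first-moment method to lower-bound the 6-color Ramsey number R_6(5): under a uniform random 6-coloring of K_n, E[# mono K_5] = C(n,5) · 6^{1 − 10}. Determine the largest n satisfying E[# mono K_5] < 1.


We need C(n, 5) · 6^{1 − 10} < 1, i.e. C(n, 5) < 6^{10 − 1} = 10077696.
Check values of n near the boundary:
  n = 66: C(66, 5) = 8936928; 8936928 < 10077696? YES
  n = 67: C(67, 5) = 9657648; 9657648 < 10077696? YES
  n = 68: C(68, 5) = 10424128; 10424128 < 10077696? NO
  n = 69: C(69, 5) = 11238513; 11238513 < 10077696? NO
  n = 70: C(70, 5) = 12103014; 12103014 < 10077696? NO
The largest n with C(n, 5) < 10077696 is n = 67 (where E[X] = 67067/69984 ≈ 0.9583). Hence R_6(5) > 67, i.e. R_6(5) ≥ 68.

Largest n = 67; hence R_6(5) > 67.


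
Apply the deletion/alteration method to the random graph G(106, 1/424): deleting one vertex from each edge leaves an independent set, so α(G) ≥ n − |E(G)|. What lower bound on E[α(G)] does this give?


E[|E(G)|] = C(106, 2)·p = 5565 · (1/424) = 105/8.
E[α(G)] ≥ n − E[|E(G)|] = 106 − 105/8 = 743/8.
Numerically: ≈ 92.87500.
(This is only a lower bound; the true E[α(G)] may be larger.)

E[α(G)] ≥ 743/8 ≈ 92.87500.


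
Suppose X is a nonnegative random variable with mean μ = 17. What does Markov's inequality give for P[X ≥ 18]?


μ = E[X] = 17, a = 18.
Markov: P[X ≥ 18] ≤ μ/a = (17)/18 = 17/18.
Numerically: ≈ 0.944.
(Since a = 18 > μ = 17.000, the bound 17/18 is < 1 and informative.)

P[X ≥ 18] ≤ 17/18 ≈ 0.944.


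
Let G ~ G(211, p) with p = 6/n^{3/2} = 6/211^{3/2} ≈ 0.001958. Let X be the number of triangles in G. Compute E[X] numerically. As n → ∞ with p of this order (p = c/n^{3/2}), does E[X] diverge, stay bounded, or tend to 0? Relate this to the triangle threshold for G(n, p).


Number of potential triangles: C(211, 3) = 1543465.
Each occurs with probability p³ ≈ (0.001958)³ ≈ 7.502097e-09.
By linearity: E[X] = C(211, 3)·p³ ≈ 1543465 · 7.502097e-09 ≈ 0.0116.
Since α = 3/2 > 1, p = c/n^{3/2} = o(1/n) is below the triangle threshold p ~ 1/n. Asymptotically E[X] ~ (c³/6)·n^{3(1−α)} = (6³/6)·n^{-1.5} → 0, so by Markov's inequality G has no triangles w.h.p.

E[X] ≈ 0.0116; in regime p = Θ(1/n^{3/2}) E[X] tends to 0 (below the triangle threshold p ~ 1/n).


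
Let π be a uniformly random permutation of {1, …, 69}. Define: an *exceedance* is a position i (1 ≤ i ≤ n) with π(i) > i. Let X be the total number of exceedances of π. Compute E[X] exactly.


Write X = Σ_{i=1}^{69} X_i, where X_i = 1_{π(i) > i}.
For each fixed i, π(i) is uniform over {1, …, 69} (marginal of a uniform permutation), so P[π(i) > i] = (n − i)/n. Summing: Σ_{i=1}^{69} (n − i)/n = (0 + 1 + … + 68)/69 = 69(69 − 1)/(2·69) = (69 − 1)/2.
Hence E[X] = Σ_{i=1}^{69} (69 − i)/69 = 34 ≈ 34.000000.

E[X] = 34 = 34.000000.


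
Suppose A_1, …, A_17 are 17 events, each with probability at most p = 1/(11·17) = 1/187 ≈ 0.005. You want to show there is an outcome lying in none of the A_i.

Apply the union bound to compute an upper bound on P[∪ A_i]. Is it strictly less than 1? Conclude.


Union bound: P[∪_{i=1}^{17} A_i] ≤ Σ_i P[A_i] ≤ 17·p = 17·(1/187) = 1/11.
Numerically: 1/11 ≈ 0.091.
Is 1/11 < 1? YES.
Since P[∪ A_i] ≤ 1/11 < 1, the complement has P[∩ A_i^c] ≥ 1 − 1/11 = 10/11 > 0, so some outcome avoids every A_i.

17·p = 1/11 ≈ 0.091; existence CERTIFIED by the union bound.


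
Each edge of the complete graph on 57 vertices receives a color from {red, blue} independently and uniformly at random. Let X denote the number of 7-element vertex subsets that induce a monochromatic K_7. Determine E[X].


Let X = Σ_S X_S over the C(57, 7) = 264385836 subsets S of size 7, where X_S = 1 if the K_7 on S is monochromatic.
For a fixed S, the K_7 on S has C(7, 2) = 21 edges. P[all 21 edges red] = (1/2)^21, and likewise for blue, so P[monochromatic] = 2·(1/2)^21 = 2^{1 − 21} = 1/1048576.
By linearity of expectation: E[X] = C(57, 7) · 2^{1 − 21} = 264385836 · 1/1048576 = 66096459/262144.
Numerically: E[X] ≈ 252.138.

E[X] = C(57,7)·2^(1−C(7,2)) = 66096459/262144 ≈ 252.138.


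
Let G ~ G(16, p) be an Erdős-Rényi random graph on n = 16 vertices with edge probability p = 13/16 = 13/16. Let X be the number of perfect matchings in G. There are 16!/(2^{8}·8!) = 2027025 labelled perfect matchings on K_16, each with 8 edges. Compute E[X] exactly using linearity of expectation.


K_16 has 16!/(2^{8}·8!) = 2027025 labelled perfect matchings.
For each such perfect matching H, let X_H = 1 if all 8 edges of H are present in G. Then P[X_H = 1] = p^{8} = (13/16)^{8} = 815730721/4294967296.
Summing the indicators: E[X] = Σ_H E[X_H] = 2027025 · p^{8} = 2027025 · 815730721/4294967296 = 1653506564735025/4294967296.
Numerically: E[X] ≈ 384987.

E[X] = 2027025 · (13/16)^{8} = 1653506564735025/4294967296 ≈ 384987.


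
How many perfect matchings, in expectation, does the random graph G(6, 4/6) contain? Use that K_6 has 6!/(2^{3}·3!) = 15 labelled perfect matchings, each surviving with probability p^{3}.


K_6 has 6!/(2^{3}·3!) = 15 labelled perfect matchings.
For each such perfect matching H, let X_H = 1 if all 3 edges of H are present in G. Then P[X_H = 1] = p^{3} = (2/3)^{3} = 8/27.
By linearity: E[X] = Σ_H E[X_H] = 15 · p^{3} = 15 · 8/27 = 40/9.
Numerically: E[X] ≈ 4.444.

E[X] = 15 · (2/3)^{3} = 40/9 ≈ 4.444.


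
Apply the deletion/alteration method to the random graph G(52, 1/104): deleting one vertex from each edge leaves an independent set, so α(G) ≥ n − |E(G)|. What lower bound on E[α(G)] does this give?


E[|E(G)|] = C(52, 2)·p = 1326 · (1/104) = 51/4.
E[α(G)] ≥ n − E[|E(G)|] = 52 − 51/4 = 157/4.
Numerically: ≈ 39.250.
(This is only a lower bound; the true E[α(G)] may be larger.)

E[α(G)] ≥ 157/4 ≈ 39.250.


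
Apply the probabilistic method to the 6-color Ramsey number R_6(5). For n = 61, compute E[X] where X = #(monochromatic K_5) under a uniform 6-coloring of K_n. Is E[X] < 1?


E[X] = C(61, 5) · 6^{1 − 10} = 5949147 · 6^{−9} = 5949147/10077696.
As a reduced fraction: E[X] = 1983049/3359232 ≈ 0.590.
Is E[X] < 1? YES.
Since E[X] < 1, there exists a 6-coloring of K_{61} with no monochromatic K_5; hence R_6(5) > 61.

E[X] = 1983049/3359232 ≈ 0.590; E[X] < 1, so R_6(5) > 61.


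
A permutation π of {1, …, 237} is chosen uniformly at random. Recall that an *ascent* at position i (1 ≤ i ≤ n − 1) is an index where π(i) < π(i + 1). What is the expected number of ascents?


Write X = Σ X_I over i = 1, …, 236, with X_I the indicator of one ascent.
There are 236 indicators.
For each fixed i, the pair (π(i), π(i+1)) is a uniformly random ordered pair of distinct values from {1, …, 237}; by symmetry P[π(i) < π(i+1)] = 1/2.
By linearity: E[X] = 236 · (1/2) = (237 − 1) · (1/2) = 118 ≈ 118.000.

E[X] = 118 = 118.000.


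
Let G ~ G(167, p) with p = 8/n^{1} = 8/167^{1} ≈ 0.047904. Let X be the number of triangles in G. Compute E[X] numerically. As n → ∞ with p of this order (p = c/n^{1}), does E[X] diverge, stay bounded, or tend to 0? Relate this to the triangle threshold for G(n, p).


Number of potential triangles: C(167, 3) = 762355.
Each occurs with probability p³ ≈ (0.047904)³ ≈ 1.0993109e-04.
By linearity: E[X] = C(167, 3)·p³ ≈ 762355 · 1.0993109e-04 ≈ 83.80652.
Here α = 1, so p = 8/n is exactly at the triangle threshold p ~ 1/n. Asymptotically E[X] → c³/6 = 8³/6 = 256/3 ≈ 85.33333, a bounded constant. In this regime the triangle count is asymptotically Poisson(c³/6).

E[X] ≈ 83.80652; in regime p = Θ(1/n^{1}) E[X] stays bounded (at the triangle threshold p ~ 1/n).


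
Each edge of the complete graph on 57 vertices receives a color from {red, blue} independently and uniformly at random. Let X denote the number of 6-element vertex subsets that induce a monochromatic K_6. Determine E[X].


Let X = Σ_S X_S over the C(57, 6) = 36288252 subsets S of size 6, where X_S = 1 if the K_6 on S is monochromatic.
For a fixed S, the K_6 on S has C(6, 2) = 15 edges. P[all 15 edges red] = (1/2)^15, and likewise for blue, so P[monochromatic] = 2·(1/2)^15 = 2^{1 − 15} = 1/16384.
By linearity: E[X] = C(57, 6) · 2^{1 − 15} = 36288252 · 1/16384 = 9072063/4096.
Numerically: E[X] ≈ 2214.859131.

E[X] = C(57,6)·2^(1−C(6,2)) = 9072063/4096 ≈ 2214.859131.


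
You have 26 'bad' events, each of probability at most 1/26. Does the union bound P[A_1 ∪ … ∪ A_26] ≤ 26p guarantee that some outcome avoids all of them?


Union bound: P[∪_{i=1}^{26} A_i] ≤ Σ_i P[A_i] ≤ 26·p = 26·(1/26) = 1.
Numerically: 1 ≈ 1.000000.
Is 1 < 1? NO.
Since the bound 1 is ≥ 1, the union bound is uninformative here; it does NOT by itself certify existence.

26·p = 1 ≈ 1.000000; existence NOT certified by the union bound.


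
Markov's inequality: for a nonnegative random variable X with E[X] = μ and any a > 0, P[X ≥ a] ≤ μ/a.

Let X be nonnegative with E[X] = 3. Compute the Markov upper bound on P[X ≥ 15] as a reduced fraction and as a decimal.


μ = E[X] = 3, a = 15.
Markov: P[X ≥ 15] ≤ μ/a = (3)/15 = 1/5.
Numerically: ≈ 0.200.
(Since a = 15 > μ = 3.000, the bound 1/5 is < 1 and informative.)

P[X ≥ 15] ≤ 1/5 ≈ 0.200.


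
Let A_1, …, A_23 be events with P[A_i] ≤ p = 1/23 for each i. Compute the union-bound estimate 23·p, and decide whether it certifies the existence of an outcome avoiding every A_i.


Union bound: P[∪_{i=1}^{23} A_i] ≤ Σ_i P[A_i] ≤ 23·p = 23·(1/23) = 1.
Numerically: 1 ≈ 1.00000.
Is 1 < 1? NO.
Since the bound 1 is ≥ 1, the union bound is uninformative here; it does NOT by itself certify existence.

23·p = 1 ≈ 1.00000; existence NOT certified by the union bound.


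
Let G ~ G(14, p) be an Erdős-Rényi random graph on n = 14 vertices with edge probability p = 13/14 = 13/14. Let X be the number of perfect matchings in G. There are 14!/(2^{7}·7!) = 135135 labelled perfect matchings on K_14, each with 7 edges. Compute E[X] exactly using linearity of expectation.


K_14 has 14!/(2^{7}·7!) = 135135 labelled perfect matchings.
For each such perfect matching H, let X_H = 1 if all 7 edges of H are present in G. Then P[X_H = 1] = p^{7} = (13/14)^{7} = 62748517/105413504.
By linearity: E[X] = Σ_H E[X_H] = 135135 · p^{7} = 135135 · 62748517/105413504 = 1211360120685/15059072.
Numerically: E[X] ≈ 80441.

E[X] = 135135 · (13/14)^{7} = 1211360120685/15059072 ≈ 80441.


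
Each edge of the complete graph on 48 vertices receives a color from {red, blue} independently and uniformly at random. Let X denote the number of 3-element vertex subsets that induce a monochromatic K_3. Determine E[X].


Let X = Σ_S X_S over the C(48, 3) = 17296 subsets S of size 3, where X_S = 1 if the K_3 on S is monochromatic.
For a fixed S, the K_3 on S has C(3, 2) = 3 edges. P[all 3 edges red] = (1/2)^3, and likewise for blue, so P[monochromatic] = 2·(1/2)^3 = 2^{1 − 3} = 1/4.
Summing: E[X] = C(48, 3) · 2^{1 − 3} = 17296 · 1/4 = 4324.
Numerically: E[X] ≈ 4324.000.

E[X] = C(48,3)·2^(1−C(3,2)) = 4324 ≈ 4324.000.


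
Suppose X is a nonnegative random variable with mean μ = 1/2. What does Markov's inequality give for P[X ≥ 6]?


μ = E[X] = 1/2, a = 6.
Markov: P[X ≥ 6] ≤ μ/a = (1/2)/6 = 1/12.
Numerically: ≈ 0.083333.
(Since a = 6 > μ = 0.500000, the bound 1/12 is < 1 and informative.)

P[X ≥ 6] ≤ 1/12 ≈ 0.083333.


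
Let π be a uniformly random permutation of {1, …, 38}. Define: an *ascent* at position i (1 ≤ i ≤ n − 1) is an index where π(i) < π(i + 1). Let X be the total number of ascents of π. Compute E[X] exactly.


Write X = Σ X_I over i = 1, …, 37, with X_I the indicator of one ascent.
There are 37 indicators.
For each fixed i, the pair (π(i), π(i+1)) is a uniformly random ordered pair of distinct values from {1, …, 38}; by symmetry P[π(i) < π(i+1)] = 1/2.
By linearity: E[X] = 37 · (1/2) = (38 − 1) · (1/2) = 37/2 ≈ 18.500000.

E[X] = 37/2 = 18.500000.


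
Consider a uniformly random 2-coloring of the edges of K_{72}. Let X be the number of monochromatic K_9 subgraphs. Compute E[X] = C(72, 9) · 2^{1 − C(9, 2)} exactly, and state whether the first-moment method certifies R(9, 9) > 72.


E[X] = C(72, 9) · 2^{1 − 36} = 85113005120 · 2^{−35} = 85113005120/34359738368.
As a reduced fraction: E[X] = 1329890705/536870912 ≈ 2.4771.
Is E[X] < 1? NO.
Since E[X] ≥ 1, the first-moment bound is inconclusive at n = 72; it does NOT by itself certify R(9, 9) > 72.

E[X] = 1329890705/536870912 ≈ 2.4771; E[X] ≥ 1; first-moment method inconclusive here.


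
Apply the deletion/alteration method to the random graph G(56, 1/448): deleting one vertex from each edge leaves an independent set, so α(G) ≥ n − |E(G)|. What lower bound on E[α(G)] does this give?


E[|E(G)|] = C(56, 2)·p = 1540 · (1/448) = 55/16.
E[α(G)] ≥ n − E[|E(G)|] = 56 − 55/16 = 841/16.
Numerically: ≈ 52.56250.
(This is only a lower bound; the true E[α(G)] may be larger.)

E[α(G)] ≥ 841/16 ≈ 52.56250.


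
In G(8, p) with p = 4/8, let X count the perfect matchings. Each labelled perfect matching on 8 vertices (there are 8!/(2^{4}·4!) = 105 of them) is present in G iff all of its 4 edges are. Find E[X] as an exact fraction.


K_8 has 8!/(2^{4}·4!) = 105 labelled perfect matchings.
For each such perfect matching H, let X_H = 1 if all 4 edges of H are present in G. Then P[X_H = 1] = p^{4} = (1/2)^{4} = 1/16.
By linearity of expectation: E[X] = Σ_H E[X_H] = 105 · p^{4} = 105 · 1/16 = 105/16.
Numerically: E[X] ≈ 6.56.

E[X] = 105 · (1/2)^{4} = 105/16 ≈ 6.56.


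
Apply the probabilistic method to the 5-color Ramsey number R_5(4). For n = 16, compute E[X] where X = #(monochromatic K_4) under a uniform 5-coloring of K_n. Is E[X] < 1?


E[X] = C(16, 4) · 5^{1 − 6} = 1820 · 5^{−5} = 1820/3125.
As a reduced fraction: E[X] = 364/625 ≈ 0.582400.
Is E[X] < 1? YES.
Since E[X] < 1, there exists a 5-coloring of K_{16} with no monochromatic K_4; hence R_5(4) > 16.

E[X] = 364/625 ≈ 0.582400; E[X] < 1, so R_5(4) > 16.


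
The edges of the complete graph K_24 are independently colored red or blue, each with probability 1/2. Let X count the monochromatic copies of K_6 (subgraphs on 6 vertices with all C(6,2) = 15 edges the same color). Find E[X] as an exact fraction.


Let X = Σ_S X_S over the C(24, 6) = 134596 subsets S of size 6, where X_S = 1 if the K_6 on S is monochromatic.
For a fixed S, the K_6 on S has C(6, 2) = 15 edges. P[all 15 edges red] = (1/2)^15, and likewise for blue, so P[monochromatic] = 2·(1/2)^15 = 2^{1 − 15} = 1/16384.
By linearity of expectation: E[X] = C(24, 6) · 2^{1 − 15} = 134596 · 1/16384 = 33649/4096.
Numerically: E[X] ≈ 8.215.

E[X] = C(24,6)·2^(1−C(6,2)) = 33649/4096 ≈ 8.215.


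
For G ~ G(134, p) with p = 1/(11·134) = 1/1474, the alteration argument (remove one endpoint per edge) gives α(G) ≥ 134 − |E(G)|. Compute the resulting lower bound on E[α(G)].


E[|E(G)|] = C(134, 2)·p = 8911 · (1/1474) = 133/22.
E[α(G)] ≥ n − E[|E(G)|] = 134 − 133/22 = 2815/22.
Numerically: ≈ 127.954545.
(This is only a lower bound; the true E[α(G)] may be larger.)

E[α(G)] ≥ 2815/22 ≈ 127.954545.


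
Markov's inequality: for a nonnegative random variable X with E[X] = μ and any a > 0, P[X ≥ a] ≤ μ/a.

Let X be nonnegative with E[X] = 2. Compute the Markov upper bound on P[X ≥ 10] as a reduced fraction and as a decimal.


μ = E[X] = 2, a = 10.
Markov: P[X ≥ 10] ≤ μ/a = (2)/10 = 1/5.
Numerically: ≈ 0.2000.
(Since a = 10 > μ = 2.0000, the bound 1/5 is < 1 and informative.)

P[X ≥ 10] ≤ 1/5 ≈ 0.2000.


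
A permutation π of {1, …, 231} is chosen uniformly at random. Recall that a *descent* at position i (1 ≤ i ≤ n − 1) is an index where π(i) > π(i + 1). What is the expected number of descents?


Write X = Σ X_I over i = 1, …, 230, with X_I the indicator of one descent.
There are 230 indicators.
For each fixed i, the pair (π(i), π(i+1)) is a uniformly random ordered pair of distinct values from {1, …, 231}; by symmetry P[π(i) > π(i+1)] = 1/2.
By linearity: E[X] = 230 · (1/2) = (231 − 1) · (1/2) = 115 ≈ 115.0000.

E[X] = 115 = 115.0000.


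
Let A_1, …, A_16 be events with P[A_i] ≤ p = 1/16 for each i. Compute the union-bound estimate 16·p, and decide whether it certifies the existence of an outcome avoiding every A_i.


Union bound: P[∪_{i=1}^{16} A_i] ≤ Σ_i P[A_i] ≤ 16·p = 16·(1/16) = 1.
Numerically: 1 ≈ 1.00000.
Is 1 < 1? NO.
Since the bound 1 is ≥ 1, the union bound is uninformative here; it does NOT by itself certify existence.

16·p = 1 ≈ 1.00000; existence NOT certified by the union bound.


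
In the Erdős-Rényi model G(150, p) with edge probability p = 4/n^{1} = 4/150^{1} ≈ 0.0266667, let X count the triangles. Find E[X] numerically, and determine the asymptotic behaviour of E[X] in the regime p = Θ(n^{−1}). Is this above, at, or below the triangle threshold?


Number of potential triangles: C(150, 3) = 551300.
Each occurs with probability p³ ≈ (0.0266667)³ ≈ 1.89629630e-05.
By linearity: E[X] = C(150, 3)·p³ ≈ 551300 · 1.89629630e-05 ≈ 10.454281.
Here α = 1, so p = 4/n is exactly at the triangle threshold p ~ 1/n. Asymptotically E[X] → c³/6 = 4³/6 = 32/3 ≈ 10.666667, a bounded constant. In this regime the triangle count is asymptotically Poisson(c³/6).

E[X] ≈ 10.454281; in regime p = Θ(1/n^{1}) E[X] stays bounded (at the triangle threshold p ~ 1/n).


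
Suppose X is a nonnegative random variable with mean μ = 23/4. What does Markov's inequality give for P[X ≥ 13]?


μ = E[X] = 23/4, a = 13.
Markov: P[X ≥ 13] ≤ μ/a = (23/4)/13 = 23/52.
Numerically: ≈ 0.44231.
(Since a = 13 > μ = 5.75000, the bound 23/52 is < 1 and informative.)

P[X ≥ 13] ≤ 23/52 ≈ 0.44231.
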